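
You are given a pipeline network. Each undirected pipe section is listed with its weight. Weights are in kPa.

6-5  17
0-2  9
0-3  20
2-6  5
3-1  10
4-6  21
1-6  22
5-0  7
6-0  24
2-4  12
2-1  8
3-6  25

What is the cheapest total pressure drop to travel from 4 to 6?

Settle nodes by increasing distance from 4:
4: 0
2: 12  (via 4)
6: 17  (via 2)
Shortest route: 4–2–6 = 17 kPa.

17 kPa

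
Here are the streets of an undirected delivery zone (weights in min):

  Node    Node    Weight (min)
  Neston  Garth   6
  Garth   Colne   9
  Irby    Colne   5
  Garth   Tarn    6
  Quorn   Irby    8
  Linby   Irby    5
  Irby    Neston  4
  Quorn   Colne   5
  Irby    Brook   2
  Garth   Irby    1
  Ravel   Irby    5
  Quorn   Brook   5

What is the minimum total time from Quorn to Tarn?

Settle nodes by increasing distance from Quorn:
Quorn: 0
Colne: 5  (via Quorn)
Brook: 5  (via Quorn)
Irby: 7  (via Brook)
Garth: 8  (via Irby)
Neston: 11  (via Irby)
Linby: 12  (via Irby)
Ravel: 12  (via Irby)
Tarn: 14  (via Garth)
Shortest route: Quorn → Brook → Irby → Garth → Tarn = 14 min.

14 min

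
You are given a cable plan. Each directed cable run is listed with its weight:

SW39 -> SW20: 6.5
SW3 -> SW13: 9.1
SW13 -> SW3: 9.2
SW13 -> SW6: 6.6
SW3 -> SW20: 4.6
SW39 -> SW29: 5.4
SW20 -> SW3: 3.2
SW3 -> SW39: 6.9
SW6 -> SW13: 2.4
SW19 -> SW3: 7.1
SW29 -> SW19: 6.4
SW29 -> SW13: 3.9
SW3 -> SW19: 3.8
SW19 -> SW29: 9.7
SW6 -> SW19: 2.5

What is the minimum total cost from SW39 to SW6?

Settle nodes by increasing distance from SW39:
SW39: 0
SW29: 5.4  (via SW39)
SW20: 6.5  (via SW39)
SW13: 9.3  (via SW29)
SW3: 9.7  (via SW20)
SW19: 11.8  (via SW29)
SW6: 15.9  (via SW13)
Shortest route: SW39–SW29–SW13–SW6 = 15.9.

15.9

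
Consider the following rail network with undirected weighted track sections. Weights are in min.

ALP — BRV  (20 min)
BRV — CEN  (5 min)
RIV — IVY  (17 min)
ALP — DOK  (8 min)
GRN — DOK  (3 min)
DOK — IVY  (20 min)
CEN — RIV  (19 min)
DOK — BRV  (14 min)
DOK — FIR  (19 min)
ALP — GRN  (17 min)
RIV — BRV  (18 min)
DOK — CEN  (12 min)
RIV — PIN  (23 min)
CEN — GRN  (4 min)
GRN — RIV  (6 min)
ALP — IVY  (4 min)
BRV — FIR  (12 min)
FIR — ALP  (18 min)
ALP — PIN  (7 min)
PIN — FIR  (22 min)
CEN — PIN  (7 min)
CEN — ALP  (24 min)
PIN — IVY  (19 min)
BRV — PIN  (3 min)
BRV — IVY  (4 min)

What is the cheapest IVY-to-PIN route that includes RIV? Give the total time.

34 min

Best IVY to RIV: IVY → RIV costing 17
Best RIV to PIN: RIV → GRN → CEN → PIN costing 17
Total via RIV: 17 + 17 = 34 min.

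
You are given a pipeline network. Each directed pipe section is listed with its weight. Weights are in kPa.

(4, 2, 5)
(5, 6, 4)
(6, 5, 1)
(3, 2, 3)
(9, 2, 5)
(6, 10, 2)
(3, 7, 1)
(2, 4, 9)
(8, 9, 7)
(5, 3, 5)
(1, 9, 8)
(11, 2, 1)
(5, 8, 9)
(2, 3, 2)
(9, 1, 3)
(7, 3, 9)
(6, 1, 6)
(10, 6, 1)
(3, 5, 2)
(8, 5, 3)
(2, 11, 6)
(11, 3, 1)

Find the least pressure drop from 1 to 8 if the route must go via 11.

Shortest 1→11: 1 → 9 → 2 → 11 = 19
Best 11 to 8: 11 → 3 → 5 → 8 costing 12
Total via 11: 19 + 12 = 31 kPa.

31 kPa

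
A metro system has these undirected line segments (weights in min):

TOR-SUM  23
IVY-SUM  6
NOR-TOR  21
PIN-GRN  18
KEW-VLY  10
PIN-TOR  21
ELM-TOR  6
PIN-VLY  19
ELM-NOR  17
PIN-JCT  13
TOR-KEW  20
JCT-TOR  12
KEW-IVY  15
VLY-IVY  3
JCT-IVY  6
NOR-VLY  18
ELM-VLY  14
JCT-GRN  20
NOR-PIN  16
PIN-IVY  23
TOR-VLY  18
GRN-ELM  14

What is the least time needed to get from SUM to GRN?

Compare a few routes:
SUM - IVY - JCT - PIN - GRN: 6+6+13+18 = 43
SUM - IVY - VLY - ELM - GRN: 6+3+14+14 = 37
SUM - IVY - JCT - GRN: 6+6+20 = 32
SUM - TOR - ELM - GRN: 23+6+14 = 43
The minimum is 32 min via SUM - IVY - JCT - GRN.

32 min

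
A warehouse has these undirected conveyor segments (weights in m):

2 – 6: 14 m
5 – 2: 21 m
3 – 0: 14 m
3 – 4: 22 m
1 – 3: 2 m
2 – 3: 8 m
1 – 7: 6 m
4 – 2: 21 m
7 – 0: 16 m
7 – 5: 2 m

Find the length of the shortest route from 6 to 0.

Compare a few routes:
6–2–3–1–7–0: 14+8+2+6+16 = 46
6–2–3–0: 14+8+14 = 36
6–2–5–7–0: 14+21+2+16 = 53
Cheapest is 6–2–3–0 at 36 m.

36 m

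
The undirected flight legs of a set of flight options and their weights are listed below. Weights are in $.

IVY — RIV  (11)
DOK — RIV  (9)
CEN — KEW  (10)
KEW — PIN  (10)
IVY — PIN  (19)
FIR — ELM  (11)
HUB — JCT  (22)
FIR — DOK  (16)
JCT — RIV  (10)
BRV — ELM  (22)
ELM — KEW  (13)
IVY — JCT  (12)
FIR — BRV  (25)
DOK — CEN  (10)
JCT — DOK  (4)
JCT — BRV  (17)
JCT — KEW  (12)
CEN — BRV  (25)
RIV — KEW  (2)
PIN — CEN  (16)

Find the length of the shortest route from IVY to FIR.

Candidate routes:
IVY - RIV - DOK - FIR: 11+9+16 = 36
IVY - JCT - DOK - FIR: 12+4+16 = 32
IVY - RIV - KEW - ELM - FIR: 11+2+13+11 = 37
Cheapest is IVY - JCT - DOK - FIR at $32.

$32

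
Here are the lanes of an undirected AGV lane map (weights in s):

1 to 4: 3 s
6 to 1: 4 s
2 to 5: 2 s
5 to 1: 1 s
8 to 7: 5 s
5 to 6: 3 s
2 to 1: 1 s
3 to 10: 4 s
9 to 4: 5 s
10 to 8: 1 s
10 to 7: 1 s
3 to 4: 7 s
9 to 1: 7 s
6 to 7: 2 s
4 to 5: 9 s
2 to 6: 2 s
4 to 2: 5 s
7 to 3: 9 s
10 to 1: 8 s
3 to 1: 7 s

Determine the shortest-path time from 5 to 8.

Enumerating some paths:
5 - 1 - 2 - 6 - 7 - 10 - 8: 1+1+2+2+1+1 = 8
5 - 6 - 7 - 10 - 8: 3+2+1+1 = 7
5 - 1 - 6 - 7 - 10 - 8: 1+4+2+1+1 = 9
5 - 2 - 6 - 7 - 10 - 8: 2+2+2+1+1 = 8
The minimum is 7 s via 5 - 6 - 7 - 10 - 8.

7 s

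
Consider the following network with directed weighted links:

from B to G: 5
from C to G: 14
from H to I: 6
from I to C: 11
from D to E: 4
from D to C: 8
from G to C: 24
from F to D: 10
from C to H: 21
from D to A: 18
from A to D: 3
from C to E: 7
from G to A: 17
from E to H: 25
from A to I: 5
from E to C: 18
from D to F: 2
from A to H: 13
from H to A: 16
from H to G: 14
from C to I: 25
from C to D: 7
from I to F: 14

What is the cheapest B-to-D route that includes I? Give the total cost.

Shortest B→I: B → G → A → I = 27
Best I to D: I → C → D costing 18
Total via I: 27 + 18 = 45.

45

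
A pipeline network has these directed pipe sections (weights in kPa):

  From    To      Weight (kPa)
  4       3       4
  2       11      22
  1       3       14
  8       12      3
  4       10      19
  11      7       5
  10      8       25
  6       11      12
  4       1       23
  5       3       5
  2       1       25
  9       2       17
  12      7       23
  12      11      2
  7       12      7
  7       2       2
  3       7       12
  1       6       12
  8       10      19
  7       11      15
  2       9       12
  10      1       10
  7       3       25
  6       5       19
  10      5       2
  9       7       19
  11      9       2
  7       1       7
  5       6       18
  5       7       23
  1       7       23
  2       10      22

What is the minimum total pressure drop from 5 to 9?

Enumerating some paths:
5–6–11–9: 18+12+2 = 32
5–3–7–12–11–9: 5+12+7+2+2 = 28
5–3–7–2–9: 5+12+2+12 = 31
Cheapest is 5–3–7–12–11–9 at 28 kPa.

28 kPa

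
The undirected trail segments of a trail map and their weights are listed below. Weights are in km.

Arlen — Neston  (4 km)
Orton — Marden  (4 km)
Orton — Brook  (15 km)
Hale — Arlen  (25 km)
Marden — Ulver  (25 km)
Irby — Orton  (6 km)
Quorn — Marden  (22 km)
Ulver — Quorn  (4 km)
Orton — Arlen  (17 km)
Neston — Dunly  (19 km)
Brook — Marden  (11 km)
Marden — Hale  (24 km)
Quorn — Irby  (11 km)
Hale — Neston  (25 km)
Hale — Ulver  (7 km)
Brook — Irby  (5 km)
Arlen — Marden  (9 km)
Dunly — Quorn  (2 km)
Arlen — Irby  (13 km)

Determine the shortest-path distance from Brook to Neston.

22 km

Shortest distances from Brook:
Brook: 0
Irby: 5  (via Brook)
Marden: 11  (via Brook)
Orton: 11  (via Irby)
Quorn: 16  (via Irby)
Arlen: 18  (via Irby)
Dunly: 18  (via Quorn)
Ulver: 20  (via Quorn)
Neston: 22  (via Arlen)
Shortest route: Brook → Irby → Arlen → Neston = 22 km.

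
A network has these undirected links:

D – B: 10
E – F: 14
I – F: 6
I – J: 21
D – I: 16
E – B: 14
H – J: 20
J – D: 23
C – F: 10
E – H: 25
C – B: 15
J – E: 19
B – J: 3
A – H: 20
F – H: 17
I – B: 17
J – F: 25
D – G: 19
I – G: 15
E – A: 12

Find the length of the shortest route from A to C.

36

Shortest distances from A:
A: 0
E: 12  (via A)
H: 20  (via A)
B: 26  (via E)
F: 26  (via E)
J: 29  (via B)
I: 32  (via F)
C: 36  (via F)
Shortest route: A → E → F → C = 36.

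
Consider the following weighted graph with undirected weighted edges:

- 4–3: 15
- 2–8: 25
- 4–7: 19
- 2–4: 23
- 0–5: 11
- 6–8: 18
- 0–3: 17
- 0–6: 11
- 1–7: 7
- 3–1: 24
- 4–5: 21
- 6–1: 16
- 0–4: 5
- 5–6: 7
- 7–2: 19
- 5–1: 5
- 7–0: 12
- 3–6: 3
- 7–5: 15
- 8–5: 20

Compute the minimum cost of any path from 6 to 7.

Running Dijkstra from 6:
6: 0
3: 3  (via 6)
5: 7  (via 6)
0: 11  (via 6)
1: 12  (via 5)
4: 16  (via 0)
8: 18  (via 6)
7: 19  (via 1)
Shortest route: 6 → 5 → 1 → 7 = 19.

19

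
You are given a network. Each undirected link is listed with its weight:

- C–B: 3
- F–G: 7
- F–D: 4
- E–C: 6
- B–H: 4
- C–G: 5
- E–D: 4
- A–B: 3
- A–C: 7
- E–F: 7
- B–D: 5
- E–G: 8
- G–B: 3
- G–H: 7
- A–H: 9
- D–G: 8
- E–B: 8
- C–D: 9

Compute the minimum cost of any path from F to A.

Enumerating some paths:
F–E–B–A: 7+8+3 = 18
F–D–B–A: 4+5+3 = 12
F–G–C–B–A: 7+5+3+3 = 18
F–G–B–A: 7+3+3 = 13
The minimum is 12 via F–D–B–A.

12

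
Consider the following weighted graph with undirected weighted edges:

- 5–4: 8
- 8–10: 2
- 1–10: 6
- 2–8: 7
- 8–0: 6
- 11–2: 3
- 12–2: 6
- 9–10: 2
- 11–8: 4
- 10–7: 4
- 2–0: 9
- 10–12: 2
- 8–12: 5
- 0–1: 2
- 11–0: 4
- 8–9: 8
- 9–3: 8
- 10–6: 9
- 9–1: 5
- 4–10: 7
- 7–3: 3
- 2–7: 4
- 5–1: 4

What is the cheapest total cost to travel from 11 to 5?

Shortest distances from 11:
11: 0
2: 3  (via 11)
0: 4  (via 11)
8: 4  (via 11)
1: 6  (via 0)
10: 6  (via 8)
7: 7  (via 2)
9: 8  (via 10)
12: 8  (via 10)
3: 10  (via 7)
5: 10  (via 1)
Shortest route: 11 → 0 → 1 → 5 = 10.

10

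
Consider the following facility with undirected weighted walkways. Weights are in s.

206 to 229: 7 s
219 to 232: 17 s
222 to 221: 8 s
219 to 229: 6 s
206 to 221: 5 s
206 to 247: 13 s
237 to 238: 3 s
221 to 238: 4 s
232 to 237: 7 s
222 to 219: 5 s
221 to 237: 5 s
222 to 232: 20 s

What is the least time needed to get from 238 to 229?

16 s

Shortest distances from 238:
238: 0
237: 3  (via 238)
221: 4  (via 238)
206: 9  (via 221)
232: 10  (via 237)
222: 12  (via 221)
229: 16  (via 206)
Shortest route: 238–221–206–229 = 16 s.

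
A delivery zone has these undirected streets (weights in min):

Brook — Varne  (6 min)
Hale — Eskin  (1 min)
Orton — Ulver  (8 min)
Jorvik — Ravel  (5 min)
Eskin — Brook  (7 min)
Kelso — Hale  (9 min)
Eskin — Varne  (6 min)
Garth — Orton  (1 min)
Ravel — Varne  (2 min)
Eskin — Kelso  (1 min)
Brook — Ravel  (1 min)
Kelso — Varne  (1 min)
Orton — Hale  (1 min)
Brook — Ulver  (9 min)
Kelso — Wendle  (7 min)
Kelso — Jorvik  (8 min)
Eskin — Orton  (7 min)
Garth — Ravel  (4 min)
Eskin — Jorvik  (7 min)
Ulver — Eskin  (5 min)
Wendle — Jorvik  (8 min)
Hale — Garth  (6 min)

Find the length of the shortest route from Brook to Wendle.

Running Dijkstra from Brook:
Brook: 0
Ravel: 1  (via Brook)
Varne: 3  (via Ravel)
Kelso: 4  (via Varne)
Eskin: 5  (via Kelso)
Garth: 5  (via Ravel)
Jorvik: 6  (via Ravel)
Hale: 6  (via Eskin)
Orton: 6  (via Garth)
Ulver: 9  (via Brook)
Wendle: 11  (via Kelso)
Shortest route: Brook → Ravel → Varne → Kelso → Wendle = 11 min.

11 min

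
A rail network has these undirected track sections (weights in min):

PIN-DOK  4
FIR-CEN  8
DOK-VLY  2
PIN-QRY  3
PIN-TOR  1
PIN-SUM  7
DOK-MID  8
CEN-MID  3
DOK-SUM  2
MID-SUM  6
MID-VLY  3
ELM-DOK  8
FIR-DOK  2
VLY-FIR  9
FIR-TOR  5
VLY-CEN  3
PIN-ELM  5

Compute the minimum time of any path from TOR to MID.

Compare a few routes:
TOR → FIR → DOK → VLY → MID: 5+2+2+3 = 12
TOR → PIN → DOK → VLY → MID: 1+4+2+3 = 10
TOR → PIN → DOK → MID: 1+4+8 = 13
Cheapest is TOR → PIN → DOK → VLY → MID at 10 min.

10 min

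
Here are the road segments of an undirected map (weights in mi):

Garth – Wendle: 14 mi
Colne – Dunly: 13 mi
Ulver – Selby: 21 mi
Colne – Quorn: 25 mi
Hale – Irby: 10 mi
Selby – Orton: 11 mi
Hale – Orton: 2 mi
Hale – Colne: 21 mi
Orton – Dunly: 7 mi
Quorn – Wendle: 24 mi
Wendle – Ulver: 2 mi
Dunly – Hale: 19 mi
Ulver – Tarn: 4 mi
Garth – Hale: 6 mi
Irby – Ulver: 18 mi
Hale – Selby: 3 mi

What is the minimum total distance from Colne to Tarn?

47 mi

Candidate routes:
Colne - Dunly - Orton - Hale - Garth - Wendle - Ulver - Tarn: 13+7+2+6+14+2+4 = 48
Colne - Dunly - Orton - Hale - Selby - Ulver - Tarn: 13+7+2+3+21+4 = 50
Colne - Hale - Selby - Ulver - Tarn: 21+3+21+4 = 49
Colne - Hale - Garth - Wendle - Ulver - Tarn: 21+6+14+2+4 = 47
The minimum is 47 mi via Colne - Hale - Garth - Wendle - Ulver - Tarn.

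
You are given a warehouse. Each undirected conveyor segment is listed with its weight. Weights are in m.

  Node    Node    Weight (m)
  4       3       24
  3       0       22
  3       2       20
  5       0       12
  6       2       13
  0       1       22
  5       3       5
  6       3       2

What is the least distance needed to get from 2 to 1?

54 m

Shortest distances from 2:
2: 0
6: 13  (via 2)
3: 15  (via 6)
5: 20  (via 3)
0: 32  (via 5)
4: 39  (via 3)
1: 54  (via 0)
Shortest route: 2–6–3–5–0–1 = 54 m.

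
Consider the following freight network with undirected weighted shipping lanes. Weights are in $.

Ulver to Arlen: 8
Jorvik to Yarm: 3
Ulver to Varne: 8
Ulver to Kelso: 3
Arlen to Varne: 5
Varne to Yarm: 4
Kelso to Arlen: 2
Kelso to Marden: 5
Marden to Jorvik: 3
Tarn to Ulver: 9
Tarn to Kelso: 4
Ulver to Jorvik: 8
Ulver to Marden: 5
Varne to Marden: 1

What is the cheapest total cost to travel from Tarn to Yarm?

Candidate routes:
Tarn - Kelso - Marden - Jorvik - Yarm: 4+5+3+3 = 15
Tarn - Kelso - Ulver - Marden - Varne - Yarm: 4+3+5+1+4 = 17
Tarn - Kelso - Arlen - Varne - Yarm: 4+2+5+4 = 15
Tarn - Kelso - Marden - Varne - Yarm: 4+5+1+4 = 14
The minimum is $14 via Tarn - Kelso - Marden - Varne - Yarm.

$14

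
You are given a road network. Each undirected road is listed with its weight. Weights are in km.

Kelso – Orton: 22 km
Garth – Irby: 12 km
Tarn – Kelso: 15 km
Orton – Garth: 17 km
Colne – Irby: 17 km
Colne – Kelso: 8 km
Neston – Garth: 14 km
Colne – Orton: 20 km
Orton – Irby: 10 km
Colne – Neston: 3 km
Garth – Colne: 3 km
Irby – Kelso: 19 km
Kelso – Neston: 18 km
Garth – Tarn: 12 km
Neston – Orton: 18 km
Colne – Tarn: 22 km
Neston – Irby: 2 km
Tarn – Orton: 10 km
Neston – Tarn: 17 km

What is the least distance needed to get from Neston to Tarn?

17 km

Candidate routes:
Neston - Colne - Garth - Tarn: 3+3+12 = 18
Neston - Tarn: 17 = 17
The minimum is 17 km via Neston - Tarn.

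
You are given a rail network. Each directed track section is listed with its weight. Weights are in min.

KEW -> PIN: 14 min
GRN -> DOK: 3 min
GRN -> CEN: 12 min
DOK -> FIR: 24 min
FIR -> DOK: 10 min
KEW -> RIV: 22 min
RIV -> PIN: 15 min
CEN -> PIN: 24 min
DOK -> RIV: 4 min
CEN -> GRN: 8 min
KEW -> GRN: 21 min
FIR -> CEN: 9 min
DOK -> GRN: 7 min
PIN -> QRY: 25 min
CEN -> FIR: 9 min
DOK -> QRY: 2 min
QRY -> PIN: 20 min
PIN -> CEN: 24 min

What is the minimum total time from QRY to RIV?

Shortest distances from QRY:
QRY: 0
PIN: 20  (via QRY)
CEN: 44  (via PIN)
GRN: 52  (via CEN)
FIR: 53  (via CEN)
DOK: 55  (via GRN)
RIV: 59  (via DOK)
Shortest route: QRY → PIN → CEN → GRN → DOK → RIV = 59 min.

59 min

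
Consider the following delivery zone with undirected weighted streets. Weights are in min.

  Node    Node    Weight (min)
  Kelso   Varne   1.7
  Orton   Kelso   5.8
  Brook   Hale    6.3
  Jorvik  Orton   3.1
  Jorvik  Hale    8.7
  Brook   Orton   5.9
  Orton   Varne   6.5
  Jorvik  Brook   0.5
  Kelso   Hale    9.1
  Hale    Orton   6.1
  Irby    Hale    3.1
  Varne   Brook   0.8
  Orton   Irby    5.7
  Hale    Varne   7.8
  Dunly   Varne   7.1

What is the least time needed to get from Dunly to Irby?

17.2 min

Compare a few routes:
Dunly–Varne–Brook–Hale–Irby: 7.1+0.8+6.3+3.1 = 17.3
Dunly–Varne–Brook–Jorvik–Orton–Irby: 7.1+0.8+0.5+3.1+5.7 = 17.2
Cheapest is Dunly–Varne–Brook–Jorvik–Orton–Irby at 17.2 min.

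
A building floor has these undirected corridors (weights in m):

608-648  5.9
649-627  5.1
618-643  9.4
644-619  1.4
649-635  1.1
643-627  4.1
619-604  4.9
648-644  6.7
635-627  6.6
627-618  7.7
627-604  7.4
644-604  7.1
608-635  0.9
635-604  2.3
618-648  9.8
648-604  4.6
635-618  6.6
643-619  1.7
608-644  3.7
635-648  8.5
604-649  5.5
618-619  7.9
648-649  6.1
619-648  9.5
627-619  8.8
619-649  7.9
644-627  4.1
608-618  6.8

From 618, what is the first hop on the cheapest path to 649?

635

Enumerating some paths:
618 → 608 → 635 → 649: 6.8+0.9+1.1 = 8.8
618 → 627 → 649: 7.7+5.1 = 12.8
618 → 635 → 649: 6.6+1.1 = 7.7
Cheapest is 618 → 635 → 649 at 7.7 m.
So from 618 the first move is to 635.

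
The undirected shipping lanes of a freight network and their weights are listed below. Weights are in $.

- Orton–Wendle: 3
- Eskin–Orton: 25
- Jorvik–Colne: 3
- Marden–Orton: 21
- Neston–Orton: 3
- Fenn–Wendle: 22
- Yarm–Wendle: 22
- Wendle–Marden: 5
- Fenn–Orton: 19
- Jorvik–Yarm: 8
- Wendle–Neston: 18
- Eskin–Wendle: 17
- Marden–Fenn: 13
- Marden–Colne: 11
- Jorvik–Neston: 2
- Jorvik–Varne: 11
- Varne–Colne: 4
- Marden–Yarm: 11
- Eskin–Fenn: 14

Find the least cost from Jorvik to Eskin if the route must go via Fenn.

$38

Shortest Jorvik→Fenn: Jorvik–Neston–Orton–Fenn = 24
Shortest Fenn→Eskin: Fenn–Eskin = 14
Total via Fenn: 24 + 14 = $38.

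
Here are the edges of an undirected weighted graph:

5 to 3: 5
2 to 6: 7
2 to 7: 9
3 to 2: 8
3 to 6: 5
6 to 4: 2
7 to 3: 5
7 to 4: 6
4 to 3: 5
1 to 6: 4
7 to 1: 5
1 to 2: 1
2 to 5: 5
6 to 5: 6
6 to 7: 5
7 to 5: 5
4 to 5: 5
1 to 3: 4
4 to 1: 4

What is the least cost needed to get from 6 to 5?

Compare a few routes:
6 - 5: 6 = 6
6 - 4 - 5: 2+5 = 7
Cheapest is 6 - 5 at 6.

6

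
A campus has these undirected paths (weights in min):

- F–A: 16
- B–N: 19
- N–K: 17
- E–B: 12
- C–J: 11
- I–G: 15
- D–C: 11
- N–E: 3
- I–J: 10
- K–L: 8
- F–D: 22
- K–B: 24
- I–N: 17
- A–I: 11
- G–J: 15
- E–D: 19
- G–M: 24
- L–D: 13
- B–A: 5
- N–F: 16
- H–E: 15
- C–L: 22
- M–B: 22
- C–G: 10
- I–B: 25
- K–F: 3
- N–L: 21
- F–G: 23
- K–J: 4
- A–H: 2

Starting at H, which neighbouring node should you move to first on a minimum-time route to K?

Compare a few routes:
H–A–I–J–K: 2+11+10+4 = 27
H–A–B–K: 2+5+24 = 31
H–A–F–K: 2+16+3 = 21
H–E–N–K: 15+3+17 = 35
Cheapest is H–A–F–K at 21 min.
So from H the first move is to A.

A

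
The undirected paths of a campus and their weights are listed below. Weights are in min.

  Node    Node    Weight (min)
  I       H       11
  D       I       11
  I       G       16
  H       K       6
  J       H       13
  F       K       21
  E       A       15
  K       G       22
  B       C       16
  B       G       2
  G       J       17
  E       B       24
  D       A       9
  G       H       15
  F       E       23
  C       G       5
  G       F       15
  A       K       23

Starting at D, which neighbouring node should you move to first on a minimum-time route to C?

I

Candidate routes:
D → I → G → C: 11+16+5 = 32
D → I → H → G → C: 11+11+15+5 = 42
D → A → E → B → G → C: 9+15+24+2+5 = 55
D → I → G → B → C: 11+16+2+16 = 45
The minimum is 32 min via D → I → G → C.
So from D the first move is to I.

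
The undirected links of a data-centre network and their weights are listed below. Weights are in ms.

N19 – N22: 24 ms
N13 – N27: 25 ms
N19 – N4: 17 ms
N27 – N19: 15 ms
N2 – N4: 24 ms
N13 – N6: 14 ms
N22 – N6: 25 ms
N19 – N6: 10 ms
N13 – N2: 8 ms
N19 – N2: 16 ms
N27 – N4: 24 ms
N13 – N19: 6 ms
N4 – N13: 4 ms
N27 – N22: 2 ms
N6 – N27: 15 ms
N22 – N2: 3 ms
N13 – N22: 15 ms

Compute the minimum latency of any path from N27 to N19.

Settle nodes by increasing distance from N27:
N27: 0
N22: 2  (via N27)
N2: 5  (via N22)
N13: 13  (via N2)
N6: 15  (via N27)
N19: 15  (via N27)
Shortest route: N27 → N19 = 15 ms.

15 ms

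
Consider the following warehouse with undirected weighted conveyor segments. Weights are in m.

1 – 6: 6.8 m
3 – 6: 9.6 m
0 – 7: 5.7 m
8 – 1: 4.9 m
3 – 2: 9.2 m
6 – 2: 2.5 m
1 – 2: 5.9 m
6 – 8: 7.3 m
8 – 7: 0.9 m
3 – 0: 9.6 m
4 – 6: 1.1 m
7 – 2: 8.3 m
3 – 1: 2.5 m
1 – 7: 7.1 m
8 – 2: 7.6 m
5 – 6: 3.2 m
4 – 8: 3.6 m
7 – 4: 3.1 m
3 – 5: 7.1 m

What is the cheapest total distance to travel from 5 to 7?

7.4 m

Shortest distances from 5:
5: 0
6: 3.2  (via 5)
4: 4.3  (via 6)
2: 5.7  (via 6)
3: 7.1  (via 5)
7: 7.4  (via 4)
Shortest route: 5 → 6 → 4 → 7 = 7.4 m.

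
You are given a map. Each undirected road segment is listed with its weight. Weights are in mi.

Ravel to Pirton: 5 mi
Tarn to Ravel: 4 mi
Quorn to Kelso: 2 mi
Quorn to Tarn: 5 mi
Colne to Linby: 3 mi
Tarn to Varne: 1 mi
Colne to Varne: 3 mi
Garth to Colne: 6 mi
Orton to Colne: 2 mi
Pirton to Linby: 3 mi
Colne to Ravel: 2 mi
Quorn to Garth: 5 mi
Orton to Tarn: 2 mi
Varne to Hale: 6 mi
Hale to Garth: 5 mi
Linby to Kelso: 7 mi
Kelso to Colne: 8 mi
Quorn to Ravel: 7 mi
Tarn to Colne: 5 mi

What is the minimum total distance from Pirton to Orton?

Shortest distances from Pirton:
Pirton: 0
Linby: 3  (via Pirton)
Ravel: 5  (via Pirton)
Colne: 6  (via Linby)
Orton: 8  (via Colne)
Shortest route: Pirton → Linby → Colne → Orton = 8 mi.

8 mi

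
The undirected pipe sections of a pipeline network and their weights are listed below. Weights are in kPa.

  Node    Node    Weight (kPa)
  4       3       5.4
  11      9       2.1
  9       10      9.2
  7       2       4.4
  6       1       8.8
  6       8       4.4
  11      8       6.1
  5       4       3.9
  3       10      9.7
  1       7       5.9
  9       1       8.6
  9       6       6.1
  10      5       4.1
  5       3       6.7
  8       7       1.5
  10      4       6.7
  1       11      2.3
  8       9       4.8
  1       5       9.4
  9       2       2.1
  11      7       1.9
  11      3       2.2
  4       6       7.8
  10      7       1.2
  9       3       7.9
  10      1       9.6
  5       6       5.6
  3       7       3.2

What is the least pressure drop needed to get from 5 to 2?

Settle nodes by increasing distance from 5:
5: 0
4: 3.9  (via 5)
10: 4.1  (via 5)
7: 5.3  (via 10)
6: 5.6  (via 5)
3: 6.7  (via 5)
8: 6.8  (via 7)
11: 7.2  (via 7)
9: 9.3  (via 11)
1: 9.4  (via 5)
2: 9.7  (via 7)
Shortest route: 5 → 10 → 7 → 2 = 9.7 kPa.

9.7 kPa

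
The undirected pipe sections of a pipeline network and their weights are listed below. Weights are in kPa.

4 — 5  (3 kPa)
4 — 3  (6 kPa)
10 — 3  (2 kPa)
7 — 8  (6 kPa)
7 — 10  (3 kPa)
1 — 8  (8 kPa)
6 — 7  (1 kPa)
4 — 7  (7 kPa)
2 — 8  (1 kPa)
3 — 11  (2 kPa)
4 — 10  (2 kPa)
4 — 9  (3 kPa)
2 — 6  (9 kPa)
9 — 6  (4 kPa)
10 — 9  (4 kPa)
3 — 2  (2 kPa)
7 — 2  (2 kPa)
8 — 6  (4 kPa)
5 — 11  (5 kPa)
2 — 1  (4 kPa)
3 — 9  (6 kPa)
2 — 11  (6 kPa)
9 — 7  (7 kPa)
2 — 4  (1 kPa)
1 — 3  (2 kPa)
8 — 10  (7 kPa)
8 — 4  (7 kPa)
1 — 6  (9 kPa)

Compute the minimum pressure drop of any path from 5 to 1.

8 kPa

Compare a few routes:
5 - 4 - 3 - 1: 3+6+2 = 11
5 - 4 - 2 - 1: 3+1+4 = 8
5 - 11 - 3 - 1: 5+2+2 = 9
5 - 4 - 10 - 3 - 1: 3+2+2+2 = 9
Cheapest is 5 - 4 - 2 - 1 at 8 kPa.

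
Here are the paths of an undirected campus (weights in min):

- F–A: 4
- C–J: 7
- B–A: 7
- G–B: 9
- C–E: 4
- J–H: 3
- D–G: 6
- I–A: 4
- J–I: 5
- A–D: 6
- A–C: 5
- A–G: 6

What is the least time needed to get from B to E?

Settle nodes by increasing distance from B:
B: 0
A: 7  (via B)
G: 9  (via B)
F: 11  (via A)
I: 11  (via A)
C: 12  (via A)
D: 13  (via A)
E: 16  (via C)
Shortest route: B–A–C–E = 16 min.

16 min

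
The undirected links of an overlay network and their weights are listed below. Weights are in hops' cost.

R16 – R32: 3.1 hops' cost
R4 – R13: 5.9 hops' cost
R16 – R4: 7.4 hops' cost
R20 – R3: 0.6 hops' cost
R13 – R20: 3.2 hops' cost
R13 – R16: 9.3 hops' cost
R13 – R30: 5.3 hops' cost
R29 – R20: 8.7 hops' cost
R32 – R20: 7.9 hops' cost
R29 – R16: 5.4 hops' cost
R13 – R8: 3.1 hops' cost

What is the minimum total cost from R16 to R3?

Candidate routes:
R16 - R32 - R20 - R3: 3.1+7.9+0.6 = 11.6
R16 - R4 - R13 - R20 - R3: 7.4+5.9+3.2+0.6 = 17.1
R16 - R13 - R20 - R3: 9.3+3.2+0.6 = 13.1
R16 - R29 - R20 - R3: 5.4+8.7+0.6 = 14.7
The minimum is 11.6 hops' cost via R16 - R32 - R20 - R3.

11.6 hops' cost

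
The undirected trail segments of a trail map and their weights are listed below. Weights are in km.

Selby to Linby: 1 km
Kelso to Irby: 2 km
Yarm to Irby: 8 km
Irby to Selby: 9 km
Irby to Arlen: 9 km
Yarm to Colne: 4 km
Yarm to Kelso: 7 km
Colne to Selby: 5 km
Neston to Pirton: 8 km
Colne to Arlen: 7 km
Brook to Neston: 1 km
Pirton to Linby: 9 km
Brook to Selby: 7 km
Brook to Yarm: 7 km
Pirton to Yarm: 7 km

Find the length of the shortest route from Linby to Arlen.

Enumerating some paths:
Linby - Selby - Colne - Arlen: 1+5+7 = 13
Linby - Selby - Irby - Arlen: 1+9+9 = 19
The minimum is 13 km via Linby - Selby - Colne - Arlen.

13 km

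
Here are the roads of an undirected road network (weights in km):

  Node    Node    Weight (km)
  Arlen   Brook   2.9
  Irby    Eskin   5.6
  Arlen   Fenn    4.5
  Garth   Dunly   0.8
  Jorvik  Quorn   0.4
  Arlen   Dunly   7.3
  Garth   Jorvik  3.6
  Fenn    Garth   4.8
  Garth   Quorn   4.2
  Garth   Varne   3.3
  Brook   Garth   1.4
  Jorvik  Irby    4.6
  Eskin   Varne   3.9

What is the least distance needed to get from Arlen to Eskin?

11.5 km

Candidate routes:
Arlen - Dunly - Garth - Varne - Eskin: 7.3+0.8+3.3+3.9 = 15.3
Arlen - Fenn - Garth - Varne - Eskin: 4.5+4.8+3.3+3.9 = 16.5
Arlen - Brook - Garth - Varne - Eskin: 2.9+1.4+3.3+3.9 = 11.5
Arlen - Brook - Garth - Jorvik - Irby - Eskin: 2.9+1.4+3.6+4.6+5.6 = 18.1
Cheapest is Arlen - Brook - Garth - Varne - Eskin at 11.5 km.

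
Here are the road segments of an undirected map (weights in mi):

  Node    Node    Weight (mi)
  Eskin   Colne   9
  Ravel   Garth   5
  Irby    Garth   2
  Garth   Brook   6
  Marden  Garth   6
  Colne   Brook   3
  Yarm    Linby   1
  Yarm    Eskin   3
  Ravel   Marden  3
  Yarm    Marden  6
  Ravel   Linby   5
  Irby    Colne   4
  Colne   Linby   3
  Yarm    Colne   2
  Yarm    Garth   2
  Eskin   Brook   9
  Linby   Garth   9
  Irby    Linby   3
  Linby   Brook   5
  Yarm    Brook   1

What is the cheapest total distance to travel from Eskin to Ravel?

Settle nodes by increasing distance from Eskin:
Eskin: 0
Yarm: 3  (via Eskin)
Linby: 4  (via Yarm)
Brook: 4  (via Yarm)
Colne: 5  (via Yarm)
Garth: 5  (via Yarm)
Irby: 7  (via Linby)
Ravel: 9  (via Linby)
Shortest route: Eskin → Yarm → Linby → Ravel = 9 mi.

9 mi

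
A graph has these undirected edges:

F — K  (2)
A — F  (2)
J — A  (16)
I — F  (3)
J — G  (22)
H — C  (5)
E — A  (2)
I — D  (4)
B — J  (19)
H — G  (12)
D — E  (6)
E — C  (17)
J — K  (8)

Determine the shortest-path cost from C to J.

Shortest distances from C:
C: 0
H: 5  (via C)
E: 17  (via C)
G: 17  (via H)
A: 19  (via E)
F: 21  (via A)
D: 23  (via E)
K: 23  (via F)
I: 24  (via F)
J: 31  (via K)
Shortest route: C → E → A → F → K → J = 31.

31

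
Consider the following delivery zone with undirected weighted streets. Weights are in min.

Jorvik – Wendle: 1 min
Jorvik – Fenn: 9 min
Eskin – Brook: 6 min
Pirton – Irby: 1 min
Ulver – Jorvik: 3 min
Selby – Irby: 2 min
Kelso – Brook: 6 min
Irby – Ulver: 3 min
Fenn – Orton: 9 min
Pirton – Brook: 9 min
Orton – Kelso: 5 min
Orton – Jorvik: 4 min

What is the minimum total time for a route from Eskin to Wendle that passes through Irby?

23 min

Best Eskin to Irby: Eskin–Brook–Pirton–Irby costing 16
Shortest Irby→Wendle: Irby–Ulver–Jorvik–Wendle = 7
Total via Irby: 16 + 7 = 23 min.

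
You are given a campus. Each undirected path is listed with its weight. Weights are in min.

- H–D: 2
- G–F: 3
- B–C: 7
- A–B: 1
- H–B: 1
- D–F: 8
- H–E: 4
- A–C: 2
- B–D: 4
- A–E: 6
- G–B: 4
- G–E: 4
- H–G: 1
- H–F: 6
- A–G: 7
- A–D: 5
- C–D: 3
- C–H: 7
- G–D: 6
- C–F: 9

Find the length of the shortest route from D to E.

Running Dijkstra from D:
D: 0
H: 2  (via D)
B: 3  (via H)
C: 3  (via D)
G: 3  (via H)
A: 4  (via B)
E: 6  (via H)
Shortest route: D → H → E = 6 min.

6 min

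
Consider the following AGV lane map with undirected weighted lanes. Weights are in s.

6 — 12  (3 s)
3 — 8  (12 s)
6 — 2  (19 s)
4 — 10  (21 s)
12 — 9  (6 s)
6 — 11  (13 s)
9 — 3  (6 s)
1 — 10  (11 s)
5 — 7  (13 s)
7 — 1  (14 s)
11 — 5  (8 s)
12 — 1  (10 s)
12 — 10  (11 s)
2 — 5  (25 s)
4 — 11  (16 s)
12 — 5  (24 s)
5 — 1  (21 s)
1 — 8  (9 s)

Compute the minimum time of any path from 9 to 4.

Shortest distances from 9:
9: 0
3: 6  (via 9)
12: 6  (via 9)
6: 9  (via 12)
1: 16  (via 12)
10: 17  (via 12)
8: 18  (via 3)
11: 22  (via 6)
2: 28  (via 6)
5: 30  (via 12)
7: 30  (via 1)
4: 38  (via 10)
Shortest route: 9–12–10–4 = 38 s.

38 s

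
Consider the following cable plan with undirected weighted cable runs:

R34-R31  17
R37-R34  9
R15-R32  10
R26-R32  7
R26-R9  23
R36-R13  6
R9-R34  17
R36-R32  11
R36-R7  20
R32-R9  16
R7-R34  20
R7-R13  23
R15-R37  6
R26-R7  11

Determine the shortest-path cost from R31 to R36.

Compare a few routes:
R31 → R34 → R7 → R13 → R36: 17+20+23+6 = 66
R31 → R34 → R9 → R32 → R36: 17+17+16+11 = 61
R31 → R34 → R7 → R36: 17+20+20 = 57
R31 → R34 → R37 → R15 → R32 → R36: 17+9+6+10+11 = 53
Cheapest is R31 → R34 → R37 → R15 → R32 → R36 at 53.

53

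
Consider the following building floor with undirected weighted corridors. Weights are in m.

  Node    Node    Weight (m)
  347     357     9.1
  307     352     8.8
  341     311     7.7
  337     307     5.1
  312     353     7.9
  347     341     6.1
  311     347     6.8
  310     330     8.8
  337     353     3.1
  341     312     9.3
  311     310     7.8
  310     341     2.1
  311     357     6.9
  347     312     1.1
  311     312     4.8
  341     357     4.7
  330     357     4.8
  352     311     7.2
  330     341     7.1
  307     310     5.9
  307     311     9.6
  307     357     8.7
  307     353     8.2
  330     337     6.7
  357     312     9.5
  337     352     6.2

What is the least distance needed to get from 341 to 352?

Compare a few routes:
341–311–352: 7.7+7.2 = 14.9
341–310–311–352: 2.1+7.8+7.2 = 17.1
341–310–307–352: 2.1+5.9+8.8 = 16.8
The minimum is 14.9 m via 341–311–352.

14.9 m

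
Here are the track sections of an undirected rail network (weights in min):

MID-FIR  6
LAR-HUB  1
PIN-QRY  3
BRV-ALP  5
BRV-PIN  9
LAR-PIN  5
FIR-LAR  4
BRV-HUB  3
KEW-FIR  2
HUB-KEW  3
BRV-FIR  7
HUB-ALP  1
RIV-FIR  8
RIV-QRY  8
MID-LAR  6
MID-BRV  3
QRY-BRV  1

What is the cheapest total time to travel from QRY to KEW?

7 min

Running Dijkstra from QRY:
QRY: 0
BRV: 1  (via QRY)
PIN: 3  (via QRY)
MID: 4  (via BRV)
HUB: 4  (via BRV)
LAR: 5  (via HUB)
ALP: 5  (via HUB)
KEW: 7  (via HUB)
Shortest route: QRY–BRV–HUB–KEW = 7 min.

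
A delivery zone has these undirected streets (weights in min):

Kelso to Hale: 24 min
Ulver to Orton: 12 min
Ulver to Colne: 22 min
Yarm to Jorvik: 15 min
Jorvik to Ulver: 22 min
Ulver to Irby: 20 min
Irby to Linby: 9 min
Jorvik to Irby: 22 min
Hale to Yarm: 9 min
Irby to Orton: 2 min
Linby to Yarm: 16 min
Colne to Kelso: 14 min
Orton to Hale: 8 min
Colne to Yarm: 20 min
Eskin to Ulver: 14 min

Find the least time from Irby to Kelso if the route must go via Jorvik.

70 min

Shortest Irby→Jorvik: Irby → Jorvik = 22
Shortest Jorvik→Kelso: Jorvik → Yarm → Hale → Kelso = 48
Total via Jorvik: 22 + 48 = 70 min.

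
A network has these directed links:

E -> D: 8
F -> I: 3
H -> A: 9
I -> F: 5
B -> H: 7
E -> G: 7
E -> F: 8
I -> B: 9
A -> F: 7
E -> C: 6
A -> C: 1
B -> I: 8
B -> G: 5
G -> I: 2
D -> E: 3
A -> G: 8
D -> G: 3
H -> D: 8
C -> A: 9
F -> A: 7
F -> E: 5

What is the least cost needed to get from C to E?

21

Running Dijkstra from C:
C: 0
A: 9  (via C)
F: 16  (via A)
G: 17  (via A)
I: 19  (via F)
E: 21  (via F)
Shortest route: C–A–F–E = 21.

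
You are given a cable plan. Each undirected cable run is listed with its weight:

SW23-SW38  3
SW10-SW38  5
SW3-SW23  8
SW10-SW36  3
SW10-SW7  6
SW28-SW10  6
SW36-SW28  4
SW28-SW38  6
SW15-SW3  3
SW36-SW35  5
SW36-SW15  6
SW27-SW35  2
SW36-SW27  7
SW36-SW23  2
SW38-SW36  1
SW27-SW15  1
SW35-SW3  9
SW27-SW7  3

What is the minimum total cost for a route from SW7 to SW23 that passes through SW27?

Shortest SW7→SW27: SW7–SW27 = 3
Shortest SW27→SW23: SW27–SW36–SW23 = 9
Total via SW27: 3 + 9 = 12.

12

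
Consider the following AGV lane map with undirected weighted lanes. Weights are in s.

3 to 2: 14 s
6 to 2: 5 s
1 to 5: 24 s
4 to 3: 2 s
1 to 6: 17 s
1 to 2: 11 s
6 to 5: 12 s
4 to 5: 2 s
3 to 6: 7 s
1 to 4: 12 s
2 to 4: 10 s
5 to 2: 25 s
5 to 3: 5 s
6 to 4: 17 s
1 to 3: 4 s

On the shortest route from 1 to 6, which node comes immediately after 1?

Enumerating some paths:
1–6: 17 = 17
1–2–6: 11+5 = 16
1–3–6: 4+7 = 11
The minimum is 11 s via 1–3–6.
So from 1 the first move is to 3.

3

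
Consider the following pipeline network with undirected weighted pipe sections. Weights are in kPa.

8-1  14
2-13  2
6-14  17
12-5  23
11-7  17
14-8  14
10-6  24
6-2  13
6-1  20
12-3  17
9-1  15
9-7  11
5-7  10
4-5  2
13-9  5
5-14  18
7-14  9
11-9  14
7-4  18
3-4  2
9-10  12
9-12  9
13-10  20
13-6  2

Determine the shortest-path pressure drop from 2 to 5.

Enumerating some paths:
2 - 13 - 9 - 7 - 5: 2+5+11+10 = 28
2 - 13 - 9 - 7 - 4 - 5: 2+5+11+18+2 = 38
2 - 13 - 9 - 12 - 3 - 4 - 5: 2+5+9+17+2+2 = 37
The minimum is 28 kPa via 2 - 13 - 9 - 7 - 5.

28 kPa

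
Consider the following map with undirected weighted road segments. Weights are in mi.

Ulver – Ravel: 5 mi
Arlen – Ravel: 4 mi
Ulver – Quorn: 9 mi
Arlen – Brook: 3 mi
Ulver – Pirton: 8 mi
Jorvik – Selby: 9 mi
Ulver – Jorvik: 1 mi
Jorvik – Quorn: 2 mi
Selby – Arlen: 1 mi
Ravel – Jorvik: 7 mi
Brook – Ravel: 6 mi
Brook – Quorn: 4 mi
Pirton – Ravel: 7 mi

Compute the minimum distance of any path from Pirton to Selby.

Settle nodes by increasing distance from Pirton:
Pirton: 0
Ravel: 7  (via Pirton)
Ulver: 8  (via Pirton)
Jorvik: 9  (via Ulver)
Quorn: 11  (via Jorvik)
Arlen: 11  (via Ravel)
Selby: 12  (via Arlen)
Shortest route: Pirton–Ravel–Arlen–Selby = 12 mi.

12 mi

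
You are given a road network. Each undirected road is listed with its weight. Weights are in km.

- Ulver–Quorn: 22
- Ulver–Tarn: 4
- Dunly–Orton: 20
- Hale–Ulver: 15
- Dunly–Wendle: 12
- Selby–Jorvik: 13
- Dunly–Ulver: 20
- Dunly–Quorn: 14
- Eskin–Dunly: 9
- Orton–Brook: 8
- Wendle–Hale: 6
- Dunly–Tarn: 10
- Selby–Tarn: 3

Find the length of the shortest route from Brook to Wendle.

40 km

Compare a few routes:
Brook–Orton–Dunly–Ulver–Hale–Wendle: 8+20+20+15+6 = 69
Brook–Orton–Dunly–Wendle: 8+20+12 = 40
Brook–Orton–Dunly–Tarn–Ulver–Hale–Wendle: 8+20+10+4+15+6 = 63
Cheapest is Brook–Orton–Dunly–Wendle at 40 km.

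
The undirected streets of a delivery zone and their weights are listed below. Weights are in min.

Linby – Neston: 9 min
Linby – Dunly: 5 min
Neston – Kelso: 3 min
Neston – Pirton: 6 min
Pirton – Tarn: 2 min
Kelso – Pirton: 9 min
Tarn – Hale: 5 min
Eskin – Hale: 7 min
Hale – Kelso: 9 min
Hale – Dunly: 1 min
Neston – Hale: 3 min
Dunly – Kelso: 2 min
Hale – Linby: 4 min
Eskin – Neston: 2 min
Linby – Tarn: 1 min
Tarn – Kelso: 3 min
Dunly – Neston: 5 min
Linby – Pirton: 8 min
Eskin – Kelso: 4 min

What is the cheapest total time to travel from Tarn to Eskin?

7 min

Running Dijkstra from Tarn:
Tarn: 0
Linby: 1  (via Tarn)
Pirton: 2  (via Tarn)
Kelso: 3  (via Tarn)
Hale: 5  (via Tarn)
Dunly: 5  (via Kelso)
Neston: 6  (via Kelso)
Eskin: 7  (via Kelso)
Shortest route: Tarn → Kelso → Eskin = 7 min.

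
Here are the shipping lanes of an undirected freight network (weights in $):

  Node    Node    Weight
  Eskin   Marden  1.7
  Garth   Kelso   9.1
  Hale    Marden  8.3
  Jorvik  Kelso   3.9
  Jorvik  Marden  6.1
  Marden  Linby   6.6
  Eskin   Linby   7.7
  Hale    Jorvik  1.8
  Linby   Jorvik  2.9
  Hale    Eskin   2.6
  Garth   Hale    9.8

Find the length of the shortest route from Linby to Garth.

$14.5

Enumerating some paths:
Linby - Eskin - Hale - Garth: 7.7+2.6+9.8 = 20.1
Linby - Jorvik - Kelso - Garth: 2.9+3.9+9.1 = 15.9
Linby - Jorvik - Hale - Garth: 2.9+1.8+9.8 = 14.5
The minimum is $14.5 via Linby - Jorvik - Hale - Garth.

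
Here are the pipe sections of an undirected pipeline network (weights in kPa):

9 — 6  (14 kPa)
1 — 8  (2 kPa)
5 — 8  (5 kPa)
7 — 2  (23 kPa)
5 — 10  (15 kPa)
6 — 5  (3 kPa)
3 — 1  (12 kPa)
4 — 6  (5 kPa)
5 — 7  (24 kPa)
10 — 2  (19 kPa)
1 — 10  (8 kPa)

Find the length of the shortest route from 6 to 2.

Enumerating some paths:
6 → 5 → 7 → 2: 3+24+23 = 50
6 → 5 → 10 → 2: 3+15+19 = 37
Cheapest is 6 → 5 → 10 → 2 at 37 kPa.

37 kPa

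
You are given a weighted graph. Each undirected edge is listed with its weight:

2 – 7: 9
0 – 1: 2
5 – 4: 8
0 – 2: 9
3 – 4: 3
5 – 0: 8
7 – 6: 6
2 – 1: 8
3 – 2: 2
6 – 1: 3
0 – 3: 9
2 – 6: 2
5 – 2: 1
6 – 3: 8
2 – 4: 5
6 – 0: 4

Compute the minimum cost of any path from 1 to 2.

5

Candidate routes:
1–2: 8 = 8
1–0–2: 2+9 = 11
1–0–6–2: 2+4+2 = 8
1–6–2: 3+2 = 5
The minimum is 5 via 1–6–2.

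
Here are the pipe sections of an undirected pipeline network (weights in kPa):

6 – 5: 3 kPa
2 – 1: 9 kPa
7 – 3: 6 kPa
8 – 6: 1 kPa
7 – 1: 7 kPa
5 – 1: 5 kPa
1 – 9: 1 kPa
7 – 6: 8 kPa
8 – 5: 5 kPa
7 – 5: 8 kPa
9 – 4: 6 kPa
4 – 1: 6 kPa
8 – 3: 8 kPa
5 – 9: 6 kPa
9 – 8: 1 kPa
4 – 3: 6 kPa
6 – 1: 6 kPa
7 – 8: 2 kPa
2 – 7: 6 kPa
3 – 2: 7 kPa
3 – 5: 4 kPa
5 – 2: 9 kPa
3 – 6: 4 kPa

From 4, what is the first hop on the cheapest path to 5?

3

Candidate routes:
4–9–8–6–5: 6+1+1+3 = 11
4–1–5: 6+5 = 11
4–3–5: 6+4 = 10
4–9–5: 6+6 = 12
Cheapest is 4–3–5 at 10 kPa.
So from 4 the first move is to 3.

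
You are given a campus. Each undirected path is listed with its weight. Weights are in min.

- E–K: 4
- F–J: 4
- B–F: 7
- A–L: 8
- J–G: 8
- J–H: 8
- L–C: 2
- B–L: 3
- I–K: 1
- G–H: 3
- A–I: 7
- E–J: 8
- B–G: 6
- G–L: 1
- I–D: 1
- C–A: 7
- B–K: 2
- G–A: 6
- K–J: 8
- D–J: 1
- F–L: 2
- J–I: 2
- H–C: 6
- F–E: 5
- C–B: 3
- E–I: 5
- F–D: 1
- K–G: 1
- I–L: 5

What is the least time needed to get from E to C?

8 min

Candidate routes:
E–I–K–G–L–C: 5+1+1+1+2 = 10
E–F–L–C: 5+2+2 = 9
E–K–B–C: 4+2+3 = 9
E–K–G–L–C: 4+1+1+2 = 8
The minimum is 8 min via E–K–G–L–C.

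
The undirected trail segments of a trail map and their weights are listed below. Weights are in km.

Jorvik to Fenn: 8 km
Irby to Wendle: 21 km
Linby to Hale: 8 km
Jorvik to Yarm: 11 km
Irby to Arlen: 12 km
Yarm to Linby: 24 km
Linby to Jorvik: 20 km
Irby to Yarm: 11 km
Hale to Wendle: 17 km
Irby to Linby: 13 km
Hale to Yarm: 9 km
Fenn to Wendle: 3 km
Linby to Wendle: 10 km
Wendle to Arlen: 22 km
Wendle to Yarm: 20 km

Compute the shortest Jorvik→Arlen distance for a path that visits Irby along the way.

34 km

Shortest Jorvik→Irby: Jorvik–Yarm–Irby = 22
Shortest Irby→Arlen: Irby–Arlen = 12
Total via Irby: 22 + 12 = 34 km.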